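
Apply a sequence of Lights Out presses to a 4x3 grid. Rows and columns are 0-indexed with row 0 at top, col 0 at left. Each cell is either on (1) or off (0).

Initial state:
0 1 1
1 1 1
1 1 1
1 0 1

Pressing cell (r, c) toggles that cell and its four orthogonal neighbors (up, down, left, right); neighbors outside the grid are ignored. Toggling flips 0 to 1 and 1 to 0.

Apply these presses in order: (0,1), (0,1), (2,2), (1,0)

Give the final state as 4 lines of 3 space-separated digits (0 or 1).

Answer: 1 1 1
0 0 0
0 0 0
1 0 0

Derivation:
After press 1 at (0,1):
1 0 0
1 0 1
1 1 1
1 0 1

After press 2 at (0,1):
0 1 1
1 1 1
1 1 1
1 0 1

After press 3 at (2,2):
0 1 1
1 1 0
1 0 0
1 0 0

After press 4 at (1,0):
1 1 1
0 0 0
0 0 0
1 0 0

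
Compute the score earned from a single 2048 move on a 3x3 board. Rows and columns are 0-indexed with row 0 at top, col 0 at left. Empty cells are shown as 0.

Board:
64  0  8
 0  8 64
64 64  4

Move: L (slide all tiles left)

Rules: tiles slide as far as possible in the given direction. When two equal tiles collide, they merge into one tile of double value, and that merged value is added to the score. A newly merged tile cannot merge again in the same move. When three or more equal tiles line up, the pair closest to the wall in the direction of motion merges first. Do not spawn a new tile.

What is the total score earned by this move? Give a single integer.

Slide left:
row 0: [64, 0, 8] -> [64, 8, 0]  score +0 (running 0)
row 1: [0, 8, 64] -> [8, 64, 0]  score +0 (running 0)
row 2: [64, 64, 4] -> [128, 4, 0]  score +128 (running 128)
Board after move:
 64   8   0
  8  64   0
128   4   0

Answer: 128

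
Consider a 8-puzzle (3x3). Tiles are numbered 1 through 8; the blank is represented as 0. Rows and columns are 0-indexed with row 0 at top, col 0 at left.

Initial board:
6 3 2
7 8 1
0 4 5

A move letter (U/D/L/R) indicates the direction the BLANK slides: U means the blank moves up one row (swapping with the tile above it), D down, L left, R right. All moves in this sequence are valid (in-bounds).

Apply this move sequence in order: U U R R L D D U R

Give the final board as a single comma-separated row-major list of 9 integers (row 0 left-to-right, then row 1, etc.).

Answer: 3, 8, 2, 6, 1, 0, 7, 4, 5

Derivation:
After move 1 (U):
6 3 2
0 8 1
7 4 5

After move 2 (U):
0 3 2
6 8 1
7 4 5

After move 3 (R):
3 0 2
6 8 1
7 4 5

After move 4 (R):
3 2 0
6 8 1
7 4 5

After move 5 (L):
3 0 2
6 8 1
7 4 5

After move 6 (D):
3 8 2
6 0 1
7 4 5

After move 7 (D):
3 8 2
6 4 1
7 0 5

After move 8 (U):
3 8 2
6 0 1
7 4 5

After move 9 (R):
3 8 2
6 1 0
7 4 5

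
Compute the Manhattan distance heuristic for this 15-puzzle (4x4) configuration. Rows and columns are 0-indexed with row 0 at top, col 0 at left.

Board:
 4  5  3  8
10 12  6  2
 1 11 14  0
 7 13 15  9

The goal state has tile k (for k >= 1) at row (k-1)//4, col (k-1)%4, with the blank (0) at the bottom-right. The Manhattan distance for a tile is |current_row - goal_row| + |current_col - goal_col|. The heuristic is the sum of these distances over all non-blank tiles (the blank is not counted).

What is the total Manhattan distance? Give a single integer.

Answer: 29

Derivation:
Tile 4: at (0,0), goal (0,3), distance |0-0|+|0-3| = 3
Tile 5: at (0,1), goal (1,0), distance |0-1|+|1-0| = 2
Tile 3: at (0,2), goal (0,2), distance |0-0|+|2-2| = 0
Tile 8: at (0,3), goal (1,3), distance |0-1|+|3-3| = 1
Tile 10: at (1,0), goal (2,1), distance |1-2|+|0-1| = 2
Tile 12: at (1,1), goal (2,3), distance |1-2|+|1-3| = 3
Tile 6: at (1,2), goal (1,1), distance |1-1|+|2-1| = 1
Tile 2: at (1,3), goal (0,1), distance |1-0|+|3-1| = 3
Tile 1: at (2,0), goal (0,0), distance |2-0|+|0-0| = 2
Tile 11: at (2,1), goal (2,2), distance |2-2|+|1-2| = 1
Tile 14: at (2,2), goal (3,1), distance |2-3|+|2-1| = 2
Tile 7: at (3,0), goal (1,2), distance |3-1|+|0-2| = 4
Tile 13: at (3,1), goal (3,0), distance |3-3|+|1-0| = 1
Tile 15: at (3,2), goal (3,2), distance |3-3|+|2-2| = 0
Tile 9: at (3,3), goal (2,0), distance |3-2|+|3-0| = 4
Sum: 3 + 2 + 0 + 1 + 2 + 3 + 1 + 3 + 2 + 1 + 2 + 4 + 1 + 0 + 4 = 29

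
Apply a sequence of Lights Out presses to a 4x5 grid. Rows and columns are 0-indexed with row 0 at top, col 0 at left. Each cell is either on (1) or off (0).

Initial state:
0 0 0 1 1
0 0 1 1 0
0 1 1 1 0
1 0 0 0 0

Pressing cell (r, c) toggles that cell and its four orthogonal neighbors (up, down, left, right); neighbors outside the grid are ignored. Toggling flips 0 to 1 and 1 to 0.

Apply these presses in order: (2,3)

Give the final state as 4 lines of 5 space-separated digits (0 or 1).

After press 1 at (2,3):
0 0 0 1 1
0 0 1 0 0
0 1 0 0 1
1 0 0 1 0

Answer: 0 0 0 1 1
0 0 1 0 0
0 1 0 0 1
1 0 0 1 0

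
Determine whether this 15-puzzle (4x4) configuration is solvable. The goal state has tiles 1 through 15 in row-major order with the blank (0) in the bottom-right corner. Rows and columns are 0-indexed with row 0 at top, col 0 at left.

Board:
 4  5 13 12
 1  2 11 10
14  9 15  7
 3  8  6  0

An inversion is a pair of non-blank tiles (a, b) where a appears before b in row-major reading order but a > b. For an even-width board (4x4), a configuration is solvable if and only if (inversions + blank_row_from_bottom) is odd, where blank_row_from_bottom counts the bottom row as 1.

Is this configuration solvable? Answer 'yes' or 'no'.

Inversions: 52
Blank is in row 3 (0-indexed from top), which is row 1 counting from the bottom (bottom = 1).
52 + 1 = 53, which is odd, so the puzzle is solvable.

Answer: yes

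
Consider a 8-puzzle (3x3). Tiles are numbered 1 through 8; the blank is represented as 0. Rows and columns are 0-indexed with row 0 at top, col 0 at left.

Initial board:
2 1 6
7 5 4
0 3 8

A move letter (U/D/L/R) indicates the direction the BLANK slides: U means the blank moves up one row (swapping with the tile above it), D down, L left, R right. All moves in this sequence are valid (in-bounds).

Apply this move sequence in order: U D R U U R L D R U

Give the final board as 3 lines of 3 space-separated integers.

After move 1 (U):
2 1 6
0 5 4
7 3 8

After move 2 (D):
2 1 6
7 5 4
0 3 8

After move 3 (R):
2 1 6
7 5 4
3 0 8

After move 4 (U):
2 1 6
7 0 4
3 5 8

After move 5 (U):
2 0 6
7 1 4
3 5 8

After move 6 (R):
2 6 0
7 1 4
3 5 8

After move 7 (L):
2 0 6
7 1 4
3 5 8

After move 8 (D):
2 1 6
7 0 4
3 5 8

After move 9 (R):
2 1 6
7 4 0
3 5 8

After move 10 (U):
2 1 0
7 4 6
3 5 8

Answer: 2 1 0
7 4 6
3 5 8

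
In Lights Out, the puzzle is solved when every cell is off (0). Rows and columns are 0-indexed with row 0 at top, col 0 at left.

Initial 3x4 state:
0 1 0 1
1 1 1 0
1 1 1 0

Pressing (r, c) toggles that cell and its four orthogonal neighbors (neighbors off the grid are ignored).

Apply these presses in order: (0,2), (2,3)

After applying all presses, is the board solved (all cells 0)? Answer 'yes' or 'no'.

Answer: no

Derivation:
After press 1 at (0,2):
0 0 1 0
1 1 0 0
1 1 1 0

After press 2 at (2,3):
0 0 1 0
1 1 0 1
1 1 0 1

Lights still on: 7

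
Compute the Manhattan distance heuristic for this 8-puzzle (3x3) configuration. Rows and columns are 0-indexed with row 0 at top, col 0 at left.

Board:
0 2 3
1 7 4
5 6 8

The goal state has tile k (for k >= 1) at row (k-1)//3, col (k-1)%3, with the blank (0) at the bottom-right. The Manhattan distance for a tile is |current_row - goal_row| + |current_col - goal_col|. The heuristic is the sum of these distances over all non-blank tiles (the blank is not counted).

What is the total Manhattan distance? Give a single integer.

Answer: 10

Derivation:
Tile 2: at (0,1), goal (0,1), distance |0-0|+|1-1| = 0
Tile 3: at (0,2), goal (0,2), distance |0-0|+|2-2| = 0
Tile 1: at (1,0), goal (0,0), distance |1-0|+|0-0| = 1
Tile 7: at (1,1), goal (2,0), distance |1-2|+|1-0| = 2
Tile 4: at (1,2), goal (1,0), distance |1-1|+|2-0| = 2
Tile 5: at (2,0), goal (1,1), distance |2-1|+|0-1| = 2
Tile 6: at (2,1), goal (1,2), distance |2-1|+|1-2| = 2
Tile 8: at (2,2), goal (2,1), distance |2-2|+|2-1| = 1
Sum: 0 + 0 + 1 + 2 + 2 + 2 + 2 + 1 = 10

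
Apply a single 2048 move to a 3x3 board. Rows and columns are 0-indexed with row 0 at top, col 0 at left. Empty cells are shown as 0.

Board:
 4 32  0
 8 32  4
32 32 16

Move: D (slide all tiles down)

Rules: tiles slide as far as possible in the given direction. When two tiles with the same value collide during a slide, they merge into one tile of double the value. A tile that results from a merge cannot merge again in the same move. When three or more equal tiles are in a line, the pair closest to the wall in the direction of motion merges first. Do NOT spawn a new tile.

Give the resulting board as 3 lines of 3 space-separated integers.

Answer:  4  0  0
 8 32  4
32 64 16

Derivation:
Slide down:
col 0: [4, 8, 32] -> [4, 8, 32]
col 1: [32, 32, 32] -> [0, 32, 64]
col 2: [0, 4, 16] -> [0, 4, 16]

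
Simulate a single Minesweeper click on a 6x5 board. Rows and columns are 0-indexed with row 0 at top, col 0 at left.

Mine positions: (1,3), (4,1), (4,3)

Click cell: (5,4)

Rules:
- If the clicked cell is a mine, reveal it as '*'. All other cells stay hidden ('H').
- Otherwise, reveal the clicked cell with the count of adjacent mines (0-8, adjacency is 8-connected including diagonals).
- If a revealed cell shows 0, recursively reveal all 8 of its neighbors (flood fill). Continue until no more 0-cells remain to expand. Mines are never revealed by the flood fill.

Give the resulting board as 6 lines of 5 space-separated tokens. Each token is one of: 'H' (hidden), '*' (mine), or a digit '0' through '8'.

H H H H H
H H H H H
H H H H H
H H H H H
H H H H H
H H H H 1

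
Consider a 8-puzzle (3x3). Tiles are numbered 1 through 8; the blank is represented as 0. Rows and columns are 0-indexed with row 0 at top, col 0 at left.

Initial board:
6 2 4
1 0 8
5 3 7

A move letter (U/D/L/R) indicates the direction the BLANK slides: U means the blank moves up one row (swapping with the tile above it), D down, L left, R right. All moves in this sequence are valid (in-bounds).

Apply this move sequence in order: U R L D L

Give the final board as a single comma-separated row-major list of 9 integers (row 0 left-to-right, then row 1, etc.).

After move 1 (U):
6 0 4
1 2 8
5 3 7

After move 2 (R):
6 4 0
1 2 8
5 3 7

After move 3 (L):
6 0 4
1 2 8
5 3 7

After move 4 (D):
6 2 4
1 0 8
5 3 7

After move 5 (L):
6 2 4
0 1 8
5 3 7

Answer: 6, 2, 4, 0, 1, 8, 5, 3, 7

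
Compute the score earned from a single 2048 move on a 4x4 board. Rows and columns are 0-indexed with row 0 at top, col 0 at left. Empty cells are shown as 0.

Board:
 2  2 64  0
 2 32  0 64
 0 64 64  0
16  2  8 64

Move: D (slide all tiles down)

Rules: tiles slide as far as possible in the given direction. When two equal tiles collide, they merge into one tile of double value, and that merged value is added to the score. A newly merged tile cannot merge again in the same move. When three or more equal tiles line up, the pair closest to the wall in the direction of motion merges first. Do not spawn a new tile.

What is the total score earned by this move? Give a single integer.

Answer: 260

Derivation:
Slide down:
col 0: [2, 2, 0, 16] -> [0, 0, 4, 16]  score +4 (running 4)
col 1: [2, 32, 64, 2] -> [2, 32, 64, 2]  score +0 (running 4)
col 2: [64, 0, 64, 8] -> [0, 0, 128, 8]  score +128 (running 132)
col 3: [0, 64, 0, 64] -> [0, 0, 0, 128]  score +128 (running 260)
Board after move:
  0   2   0   0
  0  32   0   0
  4  64 128   0
 16   2   8 128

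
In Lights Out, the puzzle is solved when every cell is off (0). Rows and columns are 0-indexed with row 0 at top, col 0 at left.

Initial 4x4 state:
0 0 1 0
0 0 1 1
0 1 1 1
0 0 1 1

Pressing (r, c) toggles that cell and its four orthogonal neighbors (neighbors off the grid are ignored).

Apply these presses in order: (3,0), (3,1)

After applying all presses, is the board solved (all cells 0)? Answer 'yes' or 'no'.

After press 1 at (3,0):
0 0 1 0
0 0 1 1
1 1 1 1
1 1 1 1

After press 2 at (3,1):
0 0 1 0
0 0 1 1
1 0 1 1
0 0 0 1

Lights still on: 7

Answer: no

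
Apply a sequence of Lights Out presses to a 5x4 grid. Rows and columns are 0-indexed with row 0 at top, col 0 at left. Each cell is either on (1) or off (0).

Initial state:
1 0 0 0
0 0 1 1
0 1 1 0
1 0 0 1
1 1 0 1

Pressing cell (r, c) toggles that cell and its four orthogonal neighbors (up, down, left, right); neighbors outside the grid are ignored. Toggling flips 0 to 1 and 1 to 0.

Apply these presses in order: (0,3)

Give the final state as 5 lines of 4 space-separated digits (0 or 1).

Answer: 1 0 1 1
0 0 1 0
0 1 1 0
1 0 0 1
1 1 0 1

Derivation:
After press 1 at (0,3):
1 0 1 1
0 0 1 0
0 1 1 0
1 0 0 1
1 1 0 1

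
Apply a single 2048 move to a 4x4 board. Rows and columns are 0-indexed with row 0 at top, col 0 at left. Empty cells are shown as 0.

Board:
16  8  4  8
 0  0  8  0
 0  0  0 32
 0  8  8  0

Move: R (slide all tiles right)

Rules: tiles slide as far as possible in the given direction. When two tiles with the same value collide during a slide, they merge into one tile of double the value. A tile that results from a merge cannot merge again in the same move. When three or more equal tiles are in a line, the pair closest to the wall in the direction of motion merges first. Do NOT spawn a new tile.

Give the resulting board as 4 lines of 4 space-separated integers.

Answer: 16  8  4  8
 0  0  0  8
 0  0  0 32
 0  0  0 16

Derivation:
Slide right:
row 0: [16, 8, 4, 8] -> [16, 8, 4, 8]
row 1: [0, 0, 8, 0] -> [0, 0, 0, 8]
row 2: [0, 0, 0, 32] -> [0, 0, 0, 32]
row 3: [0, 8, 8, 0] -> [0, 0, 0, 16]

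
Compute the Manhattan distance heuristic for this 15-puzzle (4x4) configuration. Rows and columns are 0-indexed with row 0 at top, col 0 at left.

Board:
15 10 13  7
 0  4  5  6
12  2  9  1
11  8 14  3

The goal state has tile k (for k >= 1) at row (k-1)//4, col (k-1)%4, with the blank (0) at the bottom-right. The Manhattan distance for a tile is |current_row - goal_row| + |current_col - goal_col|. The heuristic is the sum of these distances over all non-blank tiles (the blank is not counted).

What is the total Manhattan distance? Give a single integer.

Answer: 45

Derivation:
Tile 15: (0,0)->(3,2) = 5
Tile 10: (0,1)->(2,1) = 2
Tile 13: (0,2)->(3,0) = 5
Tile 7: (0,3)->(1,2) = 2
Tile 4: (1,1)->(0,3) = 3
Tile 5: (1,2)->(1,0) = 2
Tile 6: (1,3)->(1,1) = 2
Tile 12: (2,0)->(2,3) = 3
Tile 2: (2,1)->(0,1) = 2
Tile 9: (2,2)->(2,0) = 2
Tile 1: (2,3)->(0,0) = 5
Tile 11: (3,0)->(2,2) = 3
Tile 8: (3,1)->(1,3) = 4
Tile 14: (3,2)->(3,1) = 1
Tile 3: (3,3)->(0,2) = 4
Sum: 5 + 2 + 5 + 2 + 3 + 2 + 2 + 3 + 2 + 2 + 5 + 3 + 4 + 1 + 4 = 45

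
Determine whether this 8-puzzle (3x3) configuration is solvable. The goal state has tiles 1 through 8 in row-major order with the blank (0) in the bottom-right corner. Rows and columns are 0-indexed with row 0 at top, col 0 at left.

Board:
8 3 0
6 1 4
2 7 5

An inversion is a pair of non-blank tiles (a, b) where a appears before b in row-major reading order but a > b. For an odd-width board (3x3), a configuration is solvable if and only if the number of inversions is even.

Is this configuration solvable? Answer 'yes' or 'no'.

Answer: no

Derivation:
Inversions (pairs i<j in row-major order where tile[i] > tile[j] > 0): 15
15 is odd, so the puzzle is not solvable.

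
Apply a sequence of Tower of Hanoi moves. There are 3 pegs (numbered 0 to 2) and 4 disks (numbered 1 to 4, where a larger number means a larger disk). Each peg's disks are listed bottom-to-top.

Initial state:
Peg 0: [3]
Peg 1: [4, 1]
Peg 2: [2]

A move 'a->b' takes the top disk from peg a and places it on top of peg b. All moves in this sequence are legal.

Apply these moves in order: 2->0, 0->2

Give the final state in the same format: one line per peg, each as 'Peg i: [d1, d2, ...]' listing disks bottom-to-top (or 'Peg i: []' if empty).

Answer: Peg 0: [3]
Peg 1: [4, 1]
Peg 2: [2]

Derivation:
After move 1 (2->0):
Peg 0: [3, 2]
Peg 1: [4, 1]
Peg 2: []

After move 2 (0->2):
Peg 0: [3]
Peg 1: [4, 1]
Peg 2: [2]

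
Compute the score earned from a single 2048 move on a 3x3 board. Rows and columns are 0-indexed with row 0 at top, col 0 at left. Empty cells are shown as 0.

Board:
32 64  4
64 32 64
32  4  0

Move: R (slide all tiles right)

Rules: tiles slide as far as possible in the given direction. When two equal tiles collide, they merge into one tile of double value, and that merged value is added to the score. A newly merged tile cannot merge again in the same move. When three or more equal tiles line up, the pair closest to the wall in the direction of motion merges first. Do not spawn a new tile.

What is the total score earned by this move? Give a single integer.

Answer: 0

Derivation:
Slide right:
row 0: [32, 64, 4] -> [32, 64, 4]  score +0 (running 0)
row 1: [64, 32, 64] -> [64, 32, 64]  score +0 (running 0)
row 2: [32, 4, 0] -> [0, 32, 4]  score +0 (running 0)
Board after move:
32 64  4
64 32 64
 0 32  4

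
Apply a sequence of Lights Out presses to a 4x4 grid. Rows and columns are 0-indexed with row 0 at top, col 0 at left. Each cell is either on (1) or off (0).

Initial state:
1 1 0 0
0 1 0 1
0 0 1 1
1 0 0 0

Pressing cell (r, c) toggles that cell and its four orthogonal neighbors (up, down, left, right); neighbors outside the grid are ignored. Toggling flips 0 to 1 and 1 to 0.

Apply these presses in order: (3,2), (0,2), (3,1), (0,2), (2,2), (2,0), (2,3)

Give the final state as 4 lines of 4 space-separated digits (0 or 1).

After press 1 at (3,2):
1 1 0 0
0 1 0 1
0 0 0 1
1 1 1 1

After press 2 at (0,2):
1 0 1 1
0 1 1 1
0 0 0 1
1 1 1 1

After press 3 at (3,1):
1 0 1 1
0 1 1 1
0 1 0 1
0 0 0 1

After press 4 at (0,2):
1 1 0 0
0 1 0 1
0 1 0 1
0 0 0 1

After press 5 at (2,2):
1 1 0 0
0 1 1 1
0 0 1 0
0 0 1 1

After press 6 at (2,0):
1 1 0 0
1 1 1 1
1 1 1 0
1 0 1 1

After press 7 at (2,3):
1 1 0 0
1 1 1 0
1 1 0 1
1 0 1 0

Answer: 1 1 0 0
1 1 1 0
1 1 0 1
1 0 1 0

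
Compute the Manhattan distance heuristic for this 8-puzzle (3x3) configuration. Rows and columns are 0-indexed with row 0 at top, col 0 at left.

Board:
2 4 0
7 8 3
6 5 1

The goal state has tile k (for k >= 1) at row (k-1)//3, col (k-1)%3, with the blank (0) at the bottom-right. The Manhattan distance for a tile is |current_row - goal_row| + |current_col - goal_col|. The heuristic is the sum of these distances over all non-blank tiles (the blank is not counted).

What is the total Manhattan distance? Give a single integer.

Answer: 14

Derivation:
Tile 2: at (0,0), goal (0,1), distance |0-0|+|0-1| = 1
Tile 4: at (0,1), goal (1,0), distance |0-1|+|1-0| = 2
Tile 7: at (1,0), goal (2,0), distance |1-2|+|0-0| = 1
Tile 8: at (1,1), goal (2,1), distance |1-2|+|1-1| = 1
Tile 3: at (1,2), goal (0,2), distance |1-0|+|2-2| = 1
Tile 6: at (2,0), goal (1,2), distance |2-1|+|0-2| = 3
Tile 5: at (2,1), goal (1,1), distance |2-1|+|1-1| = 1
Tile 1: at (2,2), goal (0,0), distance |2-0|+|2-0| = 4
Sum: 1 + 2 + 1 + 1 + 1 + 3 + 1 + 4 = 14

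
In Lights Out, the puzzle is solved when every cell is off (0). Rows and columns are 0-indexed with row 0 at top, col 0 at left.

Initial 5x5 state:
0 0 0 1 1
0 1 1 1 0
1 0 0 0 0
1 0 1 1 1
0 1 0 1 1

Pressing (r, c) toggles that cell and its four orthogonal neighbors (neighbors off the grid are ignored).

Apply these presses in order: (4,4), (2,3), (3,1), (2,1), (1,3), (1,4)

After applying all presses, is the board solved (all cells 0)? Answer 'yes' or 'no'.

Answer: yes

Derivation:
After press 1 at (4,4):
0 0 0 1 1
0 1 1 1 0
1 0 0 0 0
1 0 1 1 0
0 1 0 0 0

After press 2 at (2,3):
0 0 0 1 1
0 1 1 0 0
1 0 1 1 1
1 0 1 0 0
0 1 0 0 0

After press 3 at (3,1):
0 0 0 1 1
0 1 1 0 0
1 1 1 1 1
0 1 0 0 0
0 0 0 0 0

After press 4 at (2,1):
0 0 0 1 1
0 0 1 0 0
0 0 0 1 1
0 0 0 0 0
0 0 0 0 0

After press 5 at (1,3):
0 0 0 0 1
0 0 0 1 1
0 0 0 0 1
0 0 0 0 0
0 0 0 0 0

After press 6 at (1,4):
0 0 0 0 0
0 0 0 0 0
0 0 0 0 0
0 0 0 0 0
0 0 0 0 0

Lights still on: 0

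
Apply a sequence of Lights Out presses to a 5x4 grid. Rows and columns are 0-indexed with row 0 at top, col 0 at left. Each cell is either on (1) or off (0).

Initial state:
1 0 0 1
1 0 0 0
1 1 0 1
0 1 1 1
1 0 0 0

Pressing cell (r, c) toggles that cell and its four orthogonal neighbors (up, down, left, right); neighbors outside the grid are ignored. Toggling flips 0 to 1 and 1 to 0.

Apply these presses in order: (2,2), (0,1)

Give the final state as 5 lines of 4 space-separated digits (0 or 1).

Answer: 0 1 1 1
1 1 1 0
1 0 1 0
0 1 0 1
1 0 0 0

Derivation:
After press 1 at (2,2):
1 0 0 1
1 0 1 0
1 0 1 0
0 1 0 1
1 0 0 0

After press 2 at (0,1):
0 1 1 1
1 1 1 0
1 0 1 0
0 1 0 1
1 0 0 0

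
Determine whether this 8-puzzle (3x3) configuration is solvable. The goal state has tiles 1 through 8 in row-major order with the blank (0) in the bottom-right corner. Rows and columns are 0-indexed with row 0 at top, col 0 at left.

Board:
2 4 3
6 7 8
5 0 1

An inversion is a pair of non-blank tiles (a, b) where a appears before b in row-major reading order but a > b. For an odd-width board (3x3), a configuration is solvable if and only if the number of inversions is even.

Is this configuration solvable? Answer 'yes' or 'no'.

Inversions (pairs i<j in row-major order where tile[i] > tile[j] > 0): 11
11 is odd, so the puzzle is not solvable.

Answer: no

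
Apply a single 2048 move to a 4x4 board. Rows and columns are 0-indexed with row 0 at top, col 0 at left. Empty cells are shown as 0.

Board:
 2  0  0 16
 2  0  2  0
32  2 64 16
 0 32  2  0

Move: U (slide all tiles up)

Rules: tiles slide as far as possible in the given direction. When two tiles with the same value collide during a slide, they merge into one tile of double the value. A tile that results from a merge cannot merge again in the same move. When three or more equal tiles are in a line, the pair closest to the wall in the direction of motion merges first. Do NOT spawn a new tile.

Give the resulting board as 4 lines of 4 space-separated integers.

Answer:  4  2  2 32
32 32 64  0
 0  0  2  0
 0  0  0  0

Derivation:
Slide up:
col 0: [2, 2, 32, 0] -> [4, 32, 0, 0]
col 1: [0, 0, 2, 32] -> [2, 32, 0, 0]
col 2: [0, 2, 64, 2] -> [2, 64, 2, 0]
col 3: [16, 0, 16, 0] -> [32, 0, 0, 0]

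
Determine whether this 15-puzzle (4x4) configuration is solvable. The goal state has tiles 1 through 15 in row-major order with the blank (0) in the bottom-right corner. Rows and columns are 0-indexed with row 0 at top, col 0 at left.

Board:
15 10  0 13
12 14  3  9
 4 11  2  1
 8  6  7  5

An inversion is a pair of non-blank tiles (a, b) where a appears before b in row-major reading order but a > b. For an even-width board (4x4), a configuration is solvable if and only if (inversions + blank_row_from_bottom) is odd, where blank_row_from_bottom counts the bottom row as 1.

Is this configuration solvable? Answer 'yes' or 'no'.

Inversions: 77
Blank is in row 0 (0-indexed from top), which is row 4 counting from the bottom (bottom = 1).
77 + 4 = 81, which is odd, so the puzzle is solvable.

Answer: yes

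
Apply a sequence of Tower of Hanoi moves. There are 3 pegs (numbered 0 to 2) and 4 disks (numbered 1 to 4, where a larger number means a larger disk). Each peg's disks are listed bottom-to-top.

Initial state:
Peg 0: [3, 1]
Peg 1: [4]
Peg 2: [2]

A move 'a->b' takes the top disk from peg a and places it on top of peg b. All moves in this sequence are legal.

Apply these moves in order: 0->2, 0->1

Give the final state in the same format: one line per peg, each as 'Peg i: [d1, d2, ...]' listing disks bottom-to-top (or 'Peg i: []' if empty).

After move 1 (0->2):
Peg 0: [3]
Peg 1: [4]
Peg 2: [2, 1]

After move 2 (0->1):
Peg 0: []
Peg 1: [4, 3]
Peg 2: [2, 1]

Answer: Peg 0: []
Peg 1: [4, 3]
Peg 2: [2, 1]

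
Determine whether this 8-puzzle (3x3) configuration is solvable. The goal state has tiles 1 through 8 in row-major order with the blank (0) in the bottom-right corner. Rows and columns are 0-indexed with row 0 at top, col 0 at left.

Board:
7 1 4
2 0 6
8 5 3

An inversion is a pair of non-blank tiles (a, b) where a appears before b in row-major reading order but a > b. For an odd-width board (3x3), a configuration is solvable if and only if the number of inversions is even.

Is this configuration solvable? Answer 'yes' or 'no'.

Inversions (pairs i<j in row-major order where tile[i] > tile[j] > 0): 13
13 is odd, so the puzzle is not solvable.

Answer: no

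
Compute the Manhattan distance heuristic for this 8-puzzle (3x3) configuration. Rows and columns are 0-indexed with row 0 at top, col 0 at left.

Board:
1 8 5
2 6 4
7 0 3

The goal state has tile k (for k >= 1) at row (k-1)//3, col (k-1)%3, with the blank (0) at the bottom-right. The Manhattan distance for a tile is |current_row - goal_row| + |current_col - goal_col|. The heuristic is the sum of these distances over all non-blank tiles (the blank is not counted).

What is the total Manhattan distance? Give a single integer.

Tile 1: at (0,0), goal (0,0), distance |0-0|+|0-0| = 0
Tile 8: at (0,1), goal (2,1), distance |0-2|+|1-1| = 2
Tile 5: at (0,2), goal (1,1), distance |0-1|+|2-1| = 2
Tile 2: at (1,0), goal (0,1), distance |1-0|+|0-1| = 2
Tile 6: at (1,1), goal (1,2), distance |1-1|+|1-2| = 1
Tile 4: at (1,2), goal (1,0), distance |1-1|+|2-0| = 2
Tile 7: at (2,0), goal (2,0), distance |2-2|+|0-0| = 0
Tile 3: at (2,2), goal (0,2), distance |2-0|+|2-2| = 2
Sum: 0 + 2 + 2 + 2 + 1 + 2 + 0 + 2 = 11

Answer: 11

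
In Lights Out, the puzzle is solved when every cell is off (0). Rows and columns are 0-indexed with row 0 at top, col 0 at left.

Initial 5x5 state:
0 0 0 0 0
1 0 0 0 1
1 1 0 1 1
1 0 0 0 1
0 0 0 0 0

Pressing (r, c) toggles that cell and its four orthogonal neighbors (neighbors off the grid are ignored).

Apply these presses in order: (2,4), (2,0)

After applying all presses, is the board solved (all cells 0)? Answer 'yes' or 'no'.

Answer: yes

Derivation:
After press 1 at (2,4):
0 0 0 0 0
1 0 0 0 0
1 1 0 0 0
1 0 0 0 0
0 0 0 0 0

After press 2 at (2,0):
0 0 0 0 0
0 0 0 0 0
0 0 0 0 0
0 0 0 0 0
0 0 0 0 0

Lights still on: 0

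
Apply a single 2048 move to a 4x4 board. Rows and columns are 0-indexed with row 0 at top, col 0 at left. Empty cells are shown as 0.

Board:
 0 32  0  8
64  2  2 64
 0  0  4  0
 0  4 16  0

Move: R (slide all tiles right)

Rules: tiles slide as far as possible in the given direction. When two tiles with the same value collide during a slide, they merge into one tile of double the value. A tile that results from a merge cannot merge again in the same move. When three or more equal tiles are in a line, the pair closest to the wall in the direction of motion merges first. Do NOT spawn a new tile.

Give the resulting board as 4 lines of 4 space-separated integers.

Answer:  0  0 32  8
 0 64  4 64
 0  0  0  4
 0  0  4 16

Derivation:
Slide right:
row 0: [0, 32, 0, 8] -> [0, 0, 32, 8]
row 1: [64, 2, 2, 64] -> [0, 64, 4, 64]
row 2: [0, 0, 4, 0] -> [0, 0, 0, 4]
row 3: [0, 4, 16, 0] -> [0, 0, 4, 16]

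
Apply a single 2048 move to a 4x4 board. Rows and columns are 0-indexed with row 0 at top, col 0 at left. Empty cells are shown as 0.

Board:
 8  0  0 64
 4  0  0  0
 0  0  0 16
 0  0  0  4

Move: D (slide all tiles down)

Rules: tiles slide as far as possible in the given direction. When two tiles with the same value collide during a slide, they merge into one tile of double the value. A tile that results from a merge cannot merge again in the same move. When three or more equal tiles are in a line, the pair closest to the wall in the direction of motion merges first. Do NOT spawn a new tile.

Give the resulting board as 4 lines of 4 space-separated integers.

Slide down:
col 0: [8, 4, 0, 0] -> [0, 0, 8, 4]
col 1: [0, 0, 0, 0] -> [0, 0, 0, 0]
col 2: [0, 0, 0, 0] -> [0, 0, 0, 0]
col 3: [64, 0, 16, 4] -> [0, 64, 16, 4]

Answer:  0  0  0  0
 0  0  0 64
 8  0  0 16
 4  0  0  4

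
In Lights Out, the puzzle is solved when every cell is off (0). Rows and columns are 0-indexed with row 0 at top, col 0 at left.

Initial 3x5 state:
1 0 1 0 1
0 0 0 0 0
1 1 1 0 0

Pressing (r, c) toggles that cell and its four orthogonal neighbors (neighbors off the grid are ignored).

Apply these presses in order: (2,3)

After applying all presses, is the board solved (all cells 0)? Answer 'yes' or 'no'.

Answer: no

Derivation:
After press 1 at (2,3):
1 0 1 0 1
0 0 0 1 0
1 1 0 1 1

Lights still on: 8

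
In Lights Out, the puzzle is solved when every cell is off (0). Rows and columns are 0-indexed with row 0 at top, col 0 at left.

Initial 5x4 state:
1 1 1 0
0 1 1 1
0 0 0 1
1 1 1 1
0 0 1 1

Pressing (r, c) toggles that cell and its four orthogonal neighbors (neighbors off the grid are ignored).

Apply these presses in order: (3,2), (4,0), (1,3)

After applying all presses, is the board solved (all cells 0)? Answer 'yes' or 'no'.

Answer: no

Derivation:
After press 1 at (3,2):
1 1 1 0
0 1 1 1
0 0 1 1
1 0 0 0
0 0 0 1

After press 2 at (4,0):
1 1 1 0
0 1 1 1
0 0 1 1
0 0 0 0
1 1 0 1

After press 3 at (1,3):
1 1 1 1
0 1 0 0
0 0 1 0
0 0 0 0
1 1 0 1

Lights still on: 9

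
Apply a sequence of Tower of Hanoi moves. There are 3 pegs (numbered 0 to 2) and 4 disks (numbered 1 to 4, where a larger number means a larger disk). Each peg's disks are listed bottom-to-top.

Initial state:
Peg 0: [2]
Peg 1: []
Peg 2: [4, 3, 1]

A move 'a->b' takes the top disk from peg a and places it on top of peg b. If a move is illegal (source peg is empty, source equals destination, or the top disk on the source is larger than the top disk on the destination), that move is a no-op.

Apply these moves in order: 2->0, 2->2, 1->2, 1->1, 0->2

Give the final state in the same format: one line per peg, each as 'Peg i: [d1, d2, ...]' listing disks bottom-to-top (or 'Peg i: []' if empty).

Answer: Peg 0: [2]
Peg 1: []
Peg 2: [4, 3, 1]

Derivation:
After move 1 (2->0):
Peg 0: [2, 1]
Peg 1: []
Peg 2: [4, 3]

After move 2 (2->2):
Peg 0: [2, 1]
Peg 1: []
Peg 2: [4, 3]

After move 3 (1->2):
Peg 0: [2, 1]
Peg 1: []
Peg 2: [4, 3]

After move 4 (1->1):
Peg 0: [2, 1]
Peg 1: []
Peg 2: [4, 3]

After move 5 (0->2):
Peg 0: [2]
Peg 1: []
Peg 2: [4, 3, 1]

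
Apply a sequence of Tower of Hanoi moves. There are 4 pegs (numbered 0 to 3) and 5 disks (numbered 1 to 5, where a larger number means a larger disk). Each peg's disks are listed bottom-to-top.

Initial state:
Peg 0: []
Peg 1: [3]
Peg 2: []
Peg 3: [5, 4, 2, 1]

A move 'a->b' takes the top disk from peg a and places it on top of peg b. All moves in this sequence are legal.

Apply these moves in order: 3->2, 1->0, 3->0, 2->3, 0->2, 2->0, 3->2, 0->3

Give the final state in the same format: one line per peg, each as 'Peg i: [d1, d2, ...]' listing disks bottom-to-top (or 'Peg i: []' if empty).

Answer: Peg 0: [3]
Peg 1: []
Peg 2: [1]
Peg 3: [5, 4, 2]

Derivation:
After move 1 (3->2):
Peg 0: []
Peg 1: [3]
Peg 2: [1]
Peg 3: [5, 4, 2]

After move 2 (1->0):
Peg 0: [3]
Peg 1: []
Peg 2: [1]
Peg 3: [5, 4, 2]

After move 3 (3->0):
Peg 0: [3, 2]
Peg 1: []
Peg 2: [1]
Peg 3: [5, 4]

After move 4 (2->3):
Peg 0: [3, 2]
Peg 1: []
Peg 2: []
Peg 3: [5, 4, 1]

After move 5 (0->2):
Peg 0: [3]
Peg 1: []
Peg 2: [2]
Peg 3: [5, 4, 1]

After move 6 (2->0):
Peg 0: [3, 2]
Peg 1: []
Peg 2: []
Peg 3: [5, 4, 1]

After move 7 (3->2):
Peg 0: [3, 2]
Peg 1: []
Peg 2: [1]
Peg 3: [5, 4]

After move 8 (0->3):
Peg 0: [3]
Peg 1: []
Peg 2: [1]
Peg 3: [5, 4, 2]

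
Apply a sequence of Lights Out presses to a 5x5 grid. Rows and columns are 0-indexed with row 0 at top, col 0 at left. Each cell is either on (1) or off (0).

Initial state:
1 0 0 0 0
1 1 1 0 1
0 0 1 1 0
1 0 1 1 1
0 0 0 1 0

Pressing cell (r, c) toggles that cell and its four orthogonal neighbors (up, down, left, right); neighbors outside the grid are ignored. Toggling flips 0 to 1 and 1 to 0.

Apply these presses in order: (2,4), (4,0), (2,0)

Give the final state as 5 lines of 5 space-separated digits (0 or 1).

After press 1 at (2,4):
1 0 0 0 0
1 1 1 0 0
0 0 1 0 1
1 0 1 1 0
0 0 0 1 0

After press 2 at (4,0):
1 0 0 0 0
1 1 1 0 0
0 0 1 0 1
0 0 1 1 0
1 1 0 1 0

After press 3 at (2,0):
1 0 0 0 0
0 1 1 0 0
1 1 1 0 1
1 0 1 1 0
1 1 0 1 0

Answer: 1 0 0 0 0
0 1 1 0 0
1 1 1 0 1
1 0 1 1 0
1 1 0 1 0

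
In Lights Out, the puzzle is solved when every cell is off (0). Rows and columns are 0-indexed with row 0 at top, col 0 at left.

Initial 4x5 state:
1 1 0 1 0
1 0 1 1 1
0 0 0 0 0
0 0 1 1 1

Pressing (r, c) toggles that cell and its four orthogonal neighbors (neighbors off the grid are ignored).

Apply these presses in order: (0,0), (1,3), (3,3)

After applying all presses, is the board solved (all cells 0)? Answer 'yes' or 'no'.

After press 1 at (0,0):
0 0 0 1 0
0 0 1 1 1
0 0 0 0 0
0 0 1 1 1

After press 2 at (1,3):
0 0 0 0 0
0 0 0 0 0
0 0 0 1 0
0 0 1 1 1

After press 3 at (3,3):
0 0 0 0 0
0 0 0 0 0
0 0 0 0 0
0 0 0 0 0

Lights still on: 0

Answer: yes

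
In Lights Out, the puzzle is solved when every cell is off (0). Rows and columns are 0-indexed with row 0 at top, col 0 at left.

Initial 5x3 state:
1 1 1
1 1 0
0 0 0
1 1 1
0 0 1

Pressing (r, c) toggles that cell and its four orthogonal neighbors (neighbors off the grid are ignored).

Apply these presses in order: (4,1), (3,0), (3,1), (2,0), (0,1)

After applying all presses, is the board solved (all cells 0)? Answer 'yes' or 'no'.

After press 1 at (4,1):
1 1 1
1 1 0
0 0 0
1 0 1
1 1 0

After press 2 at (3,0):
1 1 1
1 1 0
1 0 0
0 1 1
0 1 0

After press 3 at (3,1):
1 1 1
1 1 0
1 1 0
1 0 0
0 0 0

After press 4 at (2,0):
1 1 1
0 1 0
0 0 0
0 0 0
0 0 0

After press 5 at (0,1):
0 0 0
0 0 0
0 0 0
0 0 0
0 0 0

Lights still on: 0

Answer: yes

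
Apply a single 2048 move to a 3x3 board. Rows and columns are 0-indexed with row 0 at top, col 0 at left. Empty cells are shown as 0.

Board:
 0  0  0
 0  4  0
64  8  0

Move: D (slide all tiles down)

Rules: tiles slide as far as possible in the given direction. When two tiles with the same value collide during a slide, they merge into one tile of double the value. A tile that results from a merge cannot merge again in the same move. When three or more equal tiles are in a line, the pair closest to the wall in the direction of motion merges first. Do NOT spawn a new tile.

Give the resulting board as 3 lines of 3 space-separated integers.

Slide down:
col 0: [0, 0, 64] -> [0, 0, 64]
col 1: [0, 4, 8] -> [0, 4, 8]
col 2: [0, 0, 0] -> [0, 0, 0]

Answer:  0  0  0
 0  4  0
64  8  0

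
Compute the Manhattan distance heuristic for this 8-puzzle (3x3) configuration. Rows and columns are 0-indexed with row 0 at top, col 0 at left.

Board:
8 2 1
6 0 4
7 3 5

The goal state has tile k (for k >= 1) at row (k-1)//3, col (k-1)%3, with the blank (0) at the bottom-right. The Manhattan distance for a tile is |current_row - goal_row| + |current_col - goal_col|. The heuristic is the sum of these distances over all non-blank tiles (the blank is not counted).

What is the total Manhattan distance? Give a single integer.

Tile 8: (0,0)->(2,1) = 3
Tile 2: (0,1)->(0,1) = 0
Tile 1: (0,2)->(0,0) = 2
Tile 6: (1,0)->(1,2) = 2
Tile 4: (1,2)->(1,0) = 2
Tile 7: (2,0)->(2,0) = 0
Tile 3: (2,1)->(0,2) = 3
Tile 5: (2,2)->(1,1) = 2
Sum: 3 + 0 + 2 + 2 + 2 + 0 + 3 + 2 = 14

Answer: 14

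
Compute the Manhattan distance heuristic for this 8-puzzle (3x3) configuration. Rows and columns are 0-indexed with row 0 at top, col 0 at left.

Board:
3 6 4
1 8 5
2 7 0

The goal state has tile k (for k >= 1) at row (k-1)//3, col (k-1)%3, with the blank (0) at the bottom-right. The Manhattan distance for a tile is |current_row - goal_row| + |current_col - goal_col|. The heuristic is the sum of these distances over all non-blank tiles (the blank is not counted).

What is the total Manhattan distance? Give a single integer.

Tile 3: (0,0)->(0,2) = 2
Tile 6: (0,1)->(1,2) = 2
Tile 4: (0,2)->(1,0) = 3
Tile 1: (1,0)->(0,0) = 1
Tile 8: (1,1)->(2,1) = 1
Tile 5: (1,2)->(1,1) = 1
Tile 2: (2,0)->(0,1) = 3
Tile 7: (2,1)->(2,0) = 1
Sum: 2 + 2 + 3 + 1 + 1 + 1 + 3 + 1 = 14

Answer: 14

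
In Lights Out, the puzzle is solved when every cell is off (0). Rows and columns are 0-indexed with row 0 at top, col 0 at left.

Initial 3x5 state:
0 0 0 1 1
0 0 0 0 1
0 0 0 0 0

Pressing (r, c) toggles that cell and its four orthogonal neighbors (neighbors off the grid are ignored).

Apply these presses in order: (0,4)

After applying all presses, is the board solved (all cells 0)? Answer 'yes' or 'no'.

After press 1 at (0,4):
0 0 0 0 0
0 0 0 0 0
0 0 0 0 0

Lights still on: 0

Answer: yes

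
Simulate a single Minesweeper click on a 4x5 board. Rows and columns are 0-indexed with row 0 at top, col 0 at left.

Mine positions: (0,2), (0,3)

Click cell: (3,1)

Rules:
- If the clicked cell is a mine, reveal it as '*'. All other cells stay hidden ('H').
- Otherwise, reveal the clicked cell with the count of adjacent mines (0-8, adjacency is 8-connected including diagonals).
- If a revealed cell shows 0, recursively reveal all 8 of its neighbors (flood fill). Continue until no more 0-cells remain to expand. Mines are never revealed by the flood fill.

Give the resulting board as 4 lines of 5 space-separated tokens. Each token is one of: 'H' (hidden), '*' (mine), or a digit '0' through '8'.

0 1 H H H
0 1 2 2 1
0 0 0 0 0
0 0 0 0 0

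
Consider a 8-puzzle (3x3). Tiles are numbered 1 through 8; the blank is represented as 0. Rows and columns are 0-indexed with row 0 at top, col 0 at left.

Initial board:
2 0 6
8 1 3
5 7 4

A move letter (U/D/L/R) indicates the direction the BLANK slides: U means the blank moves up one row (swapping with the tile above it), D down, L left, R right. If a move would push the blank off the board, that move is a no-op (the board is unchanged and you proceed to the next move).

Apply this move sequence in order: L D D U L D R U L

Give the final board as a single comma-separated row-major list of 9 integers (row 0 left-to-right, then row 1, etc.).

After move 1 (L):
0 2 6
8 1 3
5 7 4

After move 2 (D):
8 2 6
0 1 3
5 7 4

After move 3 (D):
8 2 6
5 1 3
0 7 4

After move 4 (U):
8 2 6
0 1 3
5 7 4

After move 5 (L):
8 2 6
0 1 3
5 7 4

After move 6 (D):
8 2 6
5 1 3
0 7 4

After move 7 (R):
8 2 6
5 1 3
7 0 4

After move 8 (U):
8 2 6
5 0 3
7 1 4

After move 9 (L):
8 2 6
0 5 3
7 1 4

Answer: 8, 2, 6, 0, 5, 3, 7, 1, 4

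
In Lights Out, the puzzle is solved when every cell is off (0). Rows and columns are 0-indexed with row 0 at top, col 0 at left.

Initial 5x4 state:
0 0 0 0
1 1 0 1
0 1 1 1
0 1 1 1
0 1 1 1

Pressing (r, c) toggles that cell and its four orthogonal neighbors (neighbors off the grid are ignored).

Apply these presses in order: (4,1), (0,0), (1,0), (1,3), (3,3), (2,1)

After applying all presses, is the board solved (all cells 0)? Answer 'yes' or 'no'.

After press 1 at (4,1):
0 0 0 0
1 1 0 1
0 1 1 1
0 0 1 1
1 0 0 1

After press 2 at (0,0):
1 1 0 0
0 1 0 1
0 1 1 1
0 0 1 1
1 0 0 1

After press 3 at (1,0):
0 1 0 0
1 0 0 1
1 1 1 1
0 0 1 1
1 0 0 1

After press 4 at (1,3):
0 1 0 1
1 0 1 0
1 1 1 0
0 0 1 1
1 0 0 1

After press 5 at (3,3):
0 1 0 1
1 0 1 0
1 1 1 1
0 0 0 0
1 0 0 0

After press 6 at (2,1):
0 1 0 1
1 1 1 0
0 0 0 1
0 1 0 0
1 0 0 0

Lights still on: 8

Answer: no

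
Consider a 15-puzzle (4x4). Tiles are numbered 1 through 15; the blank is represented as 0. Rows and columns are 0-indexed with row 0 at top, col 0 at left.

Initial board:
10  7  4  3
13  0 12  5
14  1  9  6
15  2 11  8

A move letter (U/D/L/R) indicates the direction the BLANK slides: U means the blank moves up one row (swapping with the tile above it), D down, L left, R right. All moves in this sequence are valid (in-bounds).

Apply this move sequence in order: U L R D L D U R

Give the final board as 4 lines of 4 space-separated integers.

Answer: 10  7  4  3
13  0 12  5
14  1  9  6
15  2 11  8

Derivation:
After move 1 (U):
10  0  4  3
13  7 12  5
14  1  9  6
15  2 11  8

After move 2 (L):
 0 10  4  3
13  7 12  5
14  1  9  6
15  2 11  8

After move 3 (R):
10  0  4  3
13  7 12  5
14  1  9  6
15  2 11  8

After move 4 (D):
10  7  4  3
13  0 12  5
14  1  9  6
15  2 11  8

After move 5 (L):
10  7  4  3
 0 13 12  5
14  1  9  6
15  2 11  8

After move 6 (D):
10  7  4  3
14 13 12  5
 0  1  9  6
15  2 11  8

After move 7 (U):
10  7  4  3
 0 13 12  5
14  1  9  6
15  2 11  8

After move 8 (R):
10  7  4  3
13  0 12  5
14  1  9  6
15  2 11  8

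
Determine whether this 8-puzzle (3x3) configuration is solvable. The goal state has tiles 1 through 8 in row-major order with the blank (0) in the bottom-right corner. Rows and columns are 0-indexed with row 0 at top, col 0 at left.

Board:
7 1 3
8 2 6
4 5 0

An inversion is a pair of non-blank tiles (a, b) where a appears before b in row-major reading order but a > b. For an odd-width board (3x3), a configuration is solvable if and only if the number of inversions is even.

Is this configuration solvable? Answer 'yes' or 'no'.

Answer: no

Derivation:
Inversions (pairs i<j in row-major order where tile[i] > tile[j] > 0): 13
13 is odd, so the puzzle is not solvable.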